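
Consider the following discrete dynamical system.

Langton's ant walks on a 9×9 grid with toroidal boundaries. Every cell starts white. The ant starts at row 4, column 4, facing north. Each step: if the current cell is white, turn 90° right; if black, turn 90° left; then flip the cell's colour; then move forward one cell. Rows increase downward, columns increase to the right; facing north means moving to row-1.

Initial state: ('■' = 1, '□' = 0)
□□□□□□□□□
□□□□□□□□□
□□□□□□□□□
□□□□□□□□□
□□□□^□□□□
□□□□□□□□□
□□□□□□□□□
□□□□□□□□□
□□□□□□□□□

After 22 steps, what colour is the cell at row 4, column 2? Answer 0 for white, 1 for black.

step 0: □□□□□□□□□
□□□□□□□□□
□□□□□□□□□
□□□□□□□□□
□□□□^□□□□
□□□□□□□□□
□□□□□□□□□
□□□□□□□□□
□□□□□□□□□
step 1: □□□□□□□□□
□□□□□□□□□
□□□□□□□□□
□□□□□□□□□
□□□□■>□□□
□□□□□□□□□
□□□□□□□□□
□□□□□□□□□
□□□□□□□□□
step 2: □□□□□□□□□
□□□□□□□□□
□□□□□□□□□
□□□□□□□□□
□□□□■■□□□
□□□□□v□□□
□□□□□□□□□
□□□□□□□□□
□□□□□□□□□
step 3: □□□□□□□□□
□□□□□□□□□
□□□□□□□□□
□□□□□□□□□
□□□□■■□□□
□□□□<■□□□
□□□□□□□□□
□□□□□□□□□
□□□□□□□□□
step 4: □□□□□□□□□
□□□□□□□□□
□□□□□□□□□
□□□□□□□□□
□□□□^■□□□
□□□□■■□□□
□□□□□□□□□
□□□□□□□□□
□□□□□□□□□
step 5: □□□□□□□□□
□□□□□□□□□
□□□□□□□□□
□□□□□□□□□
□□□<□■□□□
□□□□■■□□□
□□□□□□□□□
□□□□□□□□□
□□□□□□□□□
step 6: □□□□□□□□□
□□□□□□□□□
□□□□□□□□□
□□□^□□□□□
□□□■□■□□□
□□□□■■□□□
□□□□□□□□□
□□□□□□□□□
□□□□□□□□□
step 7: □□□□□□□□□
□□□□□□□□□
□□□□□□□□□
□□□■>□□□□
□□□■□■□□□
□□□□■■□□□
□□□□□□□□□
□□□□□□□□□
□□□□□□□□□
step 8: □□□□□□□□□
□□□□□□□□□
□□□□□□□□□
□□□■■□□□□
□□□■v■□□□
□□□□■■□□□
□□□□□□□□□
□□□□□□□□□
□□□□□□□□□
step 9: □□□□□□□□□
□□□□□□□□□
□□□□□□□□□
□□□■■□□□□
□□□<■■□□□
□□□□■■□□□
□□□□□□□□□
□□□□□□□□□
□□□□□□□□□
step 10: □□□□□□□□□
□□□□□□□□□
□□□□□□□□□
□□□■■□□□□
□□□□■■□□□
□□□v■■□□□
□□□□□□□□□
□□□□□□□□□
□□□□□□□□□
step 11: □□□□□□□□□
□□□□□□□□□
□□□□□□□□□
□□□■■□□□□
□□□□■■□□□
□□<■■■□□□
□□□□□□□□□
□□□□□□□□□
□□□□□□□□□
step 12: □□□□□□□□□
□□□□□□□□□
□□□□□□□□□
□□□■■□□□□
□□^□■■□□□
□□■■■■□□□
□□□□□□□□□
□□□□□□□□□
□□□□□□□□□
step 13: □□□□□□□□□
□□□□□□□□□
□□□□□□□□□
□□□■■□□□□
□□■>■■□□□
□□■■■■□□□
□□□□□□□□□
□□□□□□□□□
□□□□□□□□□
step 14: □□□□□□□□□
□□□□□□□□□
□□□□□□□□□
□□□■■□□□□
□□■■■■□□□
□□■v■■□□□
□□□□□□□□□
□□□□□□□□□
□□□□□□□□□
step 15: □□□□□□□□□
□□□□□□□□□
□□□□□□□□□
□□□■■□□□□
□□■■■■□□□
□□■□>■□□□
□□□□□□□□□
□□□□□□□□□
□□□□□□□□□
step 16: □□□□□□□□□
□□□□□□□□□
□□□□□□□□□
□□□■■□□□□
□□■■^■□□□
□□■□□■□□□
□□□□□□□□□
□□□□□□□□□
□□□□□□□□□
step 17: □□□□□□□□□
□□□□□□□□□
□□□□□□□□□
□□□■■□□□□
□□■<□■□□□
□□■□□■□□□
□□□□□□□□□
□□□□□□□□□
□□□□□□□□□
step 18: □□□□□□□□□
□□□□□□□□□
□□□□□□□□□
□□□■■□□□□
□□■□□■□□□
□□■v□■□□□
□□□□□□□□□
□□□□□□□□□
□□□□□□□□□
step 19: □□□□□□□□□
□□□□□□□□□
□□□□□□□□□
□□□■■□□□□
□□■□□■□□□
□□<■□■□□□
□□□□□□□□□
□□□□□□□□□
□□□□□□□□□
step 20: □□□□□□□□□
□□□□□□□□□
□□□□□□□□□
□□□■■□□□□
□□■□□■□□□
□□□■□■□□□
□□v□□□□□□
□□□□□□□□□
□□□□□□□□□
step 21: □□□□□□□□□
□□□□□□□□□
□□□□□□□□□
□□□■■□□□□
□□■□□■□□□
□□□■□■□□□
□<■□□□□□□
□□□□□□□□□
□□□□□□□□□
step 22: □□□□□□□□□
□□□□□□□□□
□□□□□□□□□
□□□■■□□□□
□□■□□■□□□
□^□■□■□□□
□■■□□□□□□
□□□□□□□□□
□□□□□□□□□

1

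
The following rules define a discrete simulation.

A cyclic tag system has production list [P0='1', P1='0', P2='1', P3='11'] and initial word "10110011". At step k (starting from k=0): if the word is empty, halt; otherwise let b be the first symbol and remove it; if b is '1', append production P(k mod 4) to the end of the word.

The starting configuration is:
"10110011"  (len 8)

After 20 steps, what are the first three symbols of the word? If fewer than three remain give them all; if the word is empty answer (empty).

101

0) "10110011"  (len 8)
1) "01100111"  (len 8)
2) "1100111"  (len 7)
3) "1001111"  (len 7)
4) "00111111"  (len 8)
5) "0111111"  (len 7)
6) "111111"  (len 6)
7) "111111"  (len 6)
8) "1111111"  (len 7)
9) "1111111"  (len 7)
10) "1111110"  (len 7)
11) "1111101"  (len 7)
12) "11110111"  (len 8)
13) "11101111"  (len 8)
14) "11011110"  (len 8)
15) "10111101"  (len 8)
16) "011110111"  (len 9)
17) "11110111"  (len 8)
18) "11101110"  (len 8)
19) "11011101"  (len 8)
20) "101110111"  (len 9)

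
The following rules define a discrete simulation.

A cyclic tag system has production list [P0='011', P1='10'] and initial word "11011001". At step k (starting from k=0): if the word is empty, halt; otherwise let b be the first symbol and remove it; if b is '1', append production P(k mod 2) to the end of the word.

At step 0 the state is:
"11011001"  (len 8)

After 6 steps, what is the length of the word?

12

gen 0: "11011001"  (len 8)
gen 1: "1011001011"  (len 10)
gen 2: "01100101110"  (len 11)
gen 3: "1100101110"  (len 10)
gen 4: "10010111010"  (len 11)
gen 5: "0010111010011"  (len 13)
gen 6: "010111010011"  (len 12)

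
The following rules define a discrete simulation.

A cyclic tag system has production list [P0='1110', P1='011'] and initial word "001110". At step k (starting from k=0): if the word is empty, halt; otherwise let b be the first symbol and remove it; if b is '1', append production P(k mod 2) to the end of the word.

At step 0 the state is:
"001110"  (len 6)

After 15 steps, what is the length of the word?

27

t=0: "001110"  (len 6)
t=1: "01110"  (len 5)
t=2: "1110"  (len 4)
t=3: "1101110"  (len 7)
t=4: "101110011"  (len 9)
t=5: "011100111110"  (len 12)
t=6: "11100111110"  (len 11)
t=7: "11001111101110"  (len 14)
t=8: "1001111101110011"  (len 16)
t=9: "0011111011100111110"  (len 19)
t=10: "011111011100111110"  (len 18)
t=11: "11111011100111110"  (len 17)
t=12: "1111011100111110011"  (len 19)
t=13: "1110111001111100111110"  (len 22)
t=14: "110111001111100111110011"  (len 24)
t=15: "101110011111001111100111110"  (len 27)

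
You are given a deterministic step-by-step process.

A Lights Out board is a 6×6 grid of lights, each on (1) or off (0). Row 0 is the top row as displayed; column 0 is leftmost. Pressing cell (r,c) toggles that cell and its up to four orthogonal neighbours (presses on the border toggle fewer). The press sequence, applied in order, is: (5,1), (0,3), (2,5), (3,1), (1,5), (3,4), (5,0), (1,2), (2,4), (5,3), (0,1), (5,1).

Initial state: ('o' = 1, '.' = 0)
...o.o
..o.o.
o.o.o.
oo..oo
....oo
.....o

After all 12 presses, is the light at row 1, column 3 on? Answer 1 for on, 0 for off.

k=0  ...o.o
..o.o.
o.o.o.
oo..oo
....oo
.....o
k=1  ...o.o
..o.o.
o.o.o.
oo..oo
.o..oo
ooo..o
k=2  ..o.oo
..ooo.
o.o.o.
oo..oo
.o..oo
ooo..o
k=3  ..o.oo
..oooo
o.o..o
oo..o.
.o..oo
ooo..o
k=4  ..o.oo
..oooo
ooo..o
..o.o.
....oo
ooo..o
k=5  ..o.o.
..oo..
ooo...
..o.o.
....oo
ooo..o
k=6  ..o.o.
..oo..
ooo.o.
..oo.o
.....o
ooo..o
k=7  ..o.o.
..oo..
ooo.o.
..oo.o
o....o
..o..o
k=8  ....o.
.o....
oo..o.
..oo.o
o....o
..o..o
k=9  ....o.
.o..o.
oo.o.o
..oooo
o....o
..o..o
k=10  ....o.
.o..o.
oo.o.o
..oooo
o..o.o
...ooo
k=11  ooo.o.
....o.
oo.o.o
..oooo
o..o.o
...ooo
k=12  ooo.o.
....o.
oo.o.o
..oooo
oo.o.o
oooooo

0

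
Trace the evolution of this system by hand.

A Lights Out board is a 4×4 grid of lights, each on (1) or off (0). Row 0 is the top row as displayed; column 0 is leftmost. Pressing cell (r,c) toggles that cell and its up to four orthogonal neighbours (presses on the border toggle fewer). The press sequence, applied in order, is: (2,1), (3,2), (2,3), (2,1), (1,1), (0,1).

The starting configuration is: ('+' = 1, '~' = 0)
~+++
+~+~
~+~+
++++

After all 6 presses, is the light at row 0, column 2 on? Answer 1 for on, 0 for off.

k=0  ~+++
+~+~
~+~+
++++
k=1  ~+++
+++~
+~++
+~++
k=2  ~+++
+++~
+~~+
++~~
k=3  ~+++
++++
+~+~
++~+
k=4  ~+++
+~++
~+~~
+~~+
k=5  ~~++
~+~+
~~~~
+~~+
k=6  ++~+
~~~+
~~~~
+~~+

0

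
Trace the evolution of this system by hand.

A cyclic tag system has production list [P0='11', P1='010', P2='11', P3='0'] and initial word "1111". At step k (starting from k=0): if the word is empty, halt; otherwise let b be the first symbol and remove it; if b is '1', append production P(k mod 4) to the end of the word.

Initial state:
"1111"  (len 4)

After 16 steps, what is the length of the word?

step 0: "1111"  (len 4)
step 1: "11111"  (len 5)
step 2: "1111010"  (len 7)
step 3: "11101011"  (len 8)
step 4: "11010110"  (len 8)
step 5: "101011011"  (len 9)
step 6: "01011011010"  (len 11)
step 7: "1011011010"  (len 10)
step 8: "0110110100"  (len 10)
step 9: "110110100"  (len 9)
step 10: "10110100010"  (len 11)
step 11: "011010001011"  (len 12)
step 12: "11010001011"  (len 11)
step 13: "101000101111"  (len 12)
step 14: "01000101111010"  (len 14)
step 15: "1000101111010"  (len 13)
step 16: "0001011110100"  (len 13)

13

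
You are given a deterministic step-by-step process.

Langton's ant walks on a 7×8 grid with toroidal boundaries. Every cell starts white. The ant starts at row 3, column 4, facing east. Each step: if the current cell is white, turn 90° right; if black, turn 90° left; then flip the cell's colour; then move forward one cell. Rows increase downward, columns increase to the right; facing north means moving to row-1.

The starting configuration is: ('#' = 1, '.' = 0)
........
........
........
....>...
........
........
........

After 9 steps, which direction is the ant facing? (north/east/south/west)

step 0: ........
........
........
....>...
........
........
........
step 1: ........
........
........
....#...
....v...
........
........
step 2: ........
........
........
....#...
...<#...
........
........
step 3: ........
........
........
...^#...
...##...
........
........
step 4: ........
........
........
...#>...
...##...
........
........
step 5: ........
........
....^...
...#....
...##...
........
........
step 6: ........
........
....#>..
...#....
...##...
........
........
step 7: ........
........
....##..
...#.v..
...##...
........
........
step 8: ........
........
....##..
...#<#..
...##...
........
........
step 9: ........
........
....^#..
...###..
...##...
........
........

north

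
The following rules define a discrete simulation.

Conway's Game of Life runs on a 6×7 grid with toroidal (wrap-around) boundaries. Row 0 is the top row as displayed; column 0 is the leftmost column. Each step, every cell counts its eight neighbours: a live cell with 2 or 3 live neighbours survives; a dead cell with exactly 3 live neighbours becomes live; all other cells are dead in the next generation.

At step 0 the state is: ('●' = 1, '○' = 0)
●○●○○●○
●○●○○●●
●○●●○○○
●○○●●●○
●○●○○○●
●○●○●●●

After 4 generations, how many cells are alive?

15

gen 0: ●○●○○●○
●○●○○●●
●○●●○○○
●○○●●●○
●○●○○○●
●○●○●●●
gen 1: ○○●○○○○
●○●○●●○
●○●○○○○
●○○○●●○
○○●○○○○
○○●○●○○
gen 2: ○○●○●●○
○○●○○○●
●○○○○○○
○○○●○○●
○●○○●●○
○●●○○○○
gen 3: ○○●○○●○
○●○●○●●
●○○○○○●
●○○○●●●
●●○●●●○
○●●○○○○
gen 4: ●○○●●●●
○●●○●●○
○●○○○○○
○○○●○○○
○○○●○○○
●○○○○●●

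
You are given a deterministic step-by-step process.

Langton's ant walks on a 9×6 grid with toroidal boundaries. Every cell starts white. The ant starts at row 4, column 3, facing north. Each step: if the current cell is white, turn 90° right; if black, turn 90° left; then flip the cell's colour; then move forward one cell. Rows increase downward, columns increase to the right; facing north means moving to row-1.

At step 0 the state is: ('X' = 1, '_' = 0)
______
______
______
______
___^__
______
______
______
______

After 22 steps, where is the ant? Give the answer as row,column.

5,0

0) ______
______
______
______
___^__
______
______
______
______
1) ______
______
______
______
___X>_
______
______
______
______
2) ______
______
______
______
___XX_
____v_
______
______
______
3) ______
______
______
______
___XX_
___<X_
______
______
______
4) ______
______
______
______
___^X_
___XX_
______
______
______
5) ______
______
______
______
__<_X_
___XX_
______
______
______
6) ______
______
______
__^___
__X_X_
___XX_
______
______
______
7) ______
______
______
__X>__
__X_X_
___XX_
______
______
______
8) ______
______
______
__XX__
__XvX_
___XX_
______
______
______
9) ______
______
______
__XX__
__<XX_
___XX_
______
______
______
10) ______
______
______
__XX__
___XX_
__vXX_
______
______
______
11) ______
______
______
__XX__
___XX_
_<XXX_
______
______
______
12) ______
______
______
__XX__
_^_XX_
_XXXX_
______
______
______
13) ______
______
______
__XX__
_X>XX_
_XXXX_
______
______
______
14) ______
______
______
__XX__
_XXXX_
_XvXX_
______
______
______
15) ______
______
______
__XX__
_XXXX_
_X_>X_
______
______
______
16) ______
______
______
__XX__
_XX^X_
_X__X_
______
______
______
17) ______
______
______
__XX__
_X<_X_
_X__X_
______
______
______
18) ______
______
______
__XX__
_X__X_
_Xv_X_
______
______
______
19) ______
______
______
__XX__
_X__X_
_<X_X_
______
______
______
20) ______
______
______
__XX__
_X__X_
__X_X_
_v____
______
______
21) ______
______
______
__XX__
_X__X_
__X_X_
<X____
______
______
22) ______
______
______
__XX__
_X__X_
^_X_X_
XX____
______
______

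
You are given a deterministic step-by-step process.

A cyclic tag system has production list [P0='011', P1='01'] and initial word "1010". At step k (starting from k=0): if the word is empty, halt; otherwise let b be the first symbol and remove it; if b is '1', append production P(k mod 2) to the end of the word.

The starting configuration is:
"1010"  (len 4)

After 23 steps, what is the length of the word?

[0] "1010"  (len 4)
[1] "010011"  (len 6)
[2] "10011"  (len 5)
[3] "0011011"  (len 7)
[4] "011011"  (len 6)
[5] "11011"  (len 5)
[6] "101101"  (len 6)
[7] "01101011"  (len 8)
[8] "1101011"  (len 7)
[9] "101011011"  (len 9)
[10] "0101101101"  (len 10)
[11] "101101101"  (len 9)
[12] "0110110101"  (len 10)
[13] "110110101"  (len 9)
[14] "1011010101"  (len 10)
[15] "011010101011"  (len 12)
[16] "11010101011"  (len 11)
[17] "1010101011011"  (len 13)
[18] "01010101101101"  (len 14)
[19] "1010101101101"  (len 13)
[20] "01010110110101"  (len 14)
[21] "1010110110101"  (len 13)
[22] "01011011010101"  (len 14)
[23] "1011011010101"  (len 13)

13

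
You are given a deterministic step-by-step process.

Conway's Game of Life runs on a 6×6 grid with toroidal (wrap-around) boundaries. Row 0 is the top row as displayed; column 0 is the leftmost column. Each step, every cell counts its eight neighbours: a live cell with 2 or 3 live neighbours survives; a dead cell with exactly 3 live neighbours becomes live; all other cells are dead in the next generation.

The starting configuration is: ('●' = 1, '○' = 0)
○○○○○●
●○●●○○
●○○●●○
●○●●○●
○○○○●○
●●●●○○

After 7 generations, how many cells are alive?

step 0: ○○○○○●
●○●●○○
●○○●●○
●○●●○●
○○○○●○
●●●●○○
step 1: ○○○○●●
●●●●○○
●○○○○○
●●●○○○
○○○○●○
●●●●●●
step 2: ○○○○○○
●●●●●○
○○○●○●
●●○○○●
○○○○●○
●●●○○○
step 3: ○○○○○●
●●●●●●
○○○●○○
●○○○○●
○○●○○○
○●○○○○
step 4: ○○○●○●
●●●●○●
○○○●○○
○○○○○○
●●○○○○
○○○○○○
step 5: ○●○●○●
●●○●○●
●●○●●○
○○○○○○
○○○○○○
●○○○○○
step 6: ○●○○○●
○○○●○○
○●○●●○
○○○○○○
○○○○○○
●○○○○○
step 7: ●○○○○○
●○○●○○
○○●●●○
○○○○○○
○○○○○○
●○○○○○

7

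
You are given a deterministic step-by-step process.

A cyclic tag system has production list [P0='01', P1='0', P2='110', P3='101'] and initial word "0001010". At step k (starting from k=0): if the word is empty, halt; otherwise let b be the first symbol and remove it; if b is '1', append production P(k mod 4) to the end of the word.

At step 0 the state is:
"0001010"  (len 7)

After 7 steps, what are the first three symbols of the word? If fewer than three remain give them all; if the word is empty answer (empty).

[0] "0001010"  (len 7)
[1] "001010"  (len 6)
[2] "01010"  (len 5)
[3] "1010"  (len 4)
[4] "010101"  (len 6)
[5] "10101"  (len 5)
[6] "01010"  (len 5)
[7] "1010"  (len 4)

101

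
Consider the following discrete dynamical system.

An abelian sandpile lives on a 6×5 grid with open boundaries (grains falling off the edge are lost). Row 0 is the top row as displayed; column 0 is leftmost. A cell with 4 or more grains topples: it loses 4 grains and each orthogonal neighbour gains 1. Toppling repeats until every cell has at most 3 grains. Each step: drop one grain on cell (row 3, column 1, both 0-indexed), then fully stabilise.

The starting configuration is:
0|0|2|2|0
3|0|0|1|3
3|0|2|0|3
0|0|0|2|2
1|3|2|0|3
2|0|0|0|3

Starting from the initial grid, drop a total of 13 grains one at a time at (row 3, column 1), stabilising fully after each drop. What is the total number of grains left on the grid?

50

t=0: 0|0|2|2|0
3|0|0|1|3
3|0|2|0|3
0|0|0|2|2
1|3|2|0|3
2|0|0|0|3
t=1: 0|0|2|2|0
3|0|0|1|3
3|0|2|0|3
0|1|0|2|2
1|3|2|0|3
2|0|0|0|3
t=2: 0|0|2|2|0
3|0|0|1|3
3|0|2|0|3
0|2|0|2|2
1|3|2|0|3
2|0|0|0|3
t=3: 0|0|2|2|0
3|0|0|1|3
3|0|2|0|3
0|3|0|2|2
1|3|2|0|3
2|0|0|0|3
t=4: 0|0|2|2|0
3|0|0|1|3
3|1|2|0|3
1|1|1|2|2
2|0|3|0|3
2|1|0|0|3
t=5: 0|0|2|2|0
3|0|0|1|3
3|1|2|0|3
1|2|1|2|2
2|0|3|0|3
2|1|0|0|3
t=6: 0|0|2|2|0
3|0|0|1|3
3|1|2|0|3
1|3|1|2|2
2|0|3|0|3
2|1|0|0|3
t=7: 0|0|2|2|0
3|0|0|1|3
3|2|2|0|3
2|0|2|2|2
2|1|3|0|3
2|1|0|0|3
t=8: 0|0|2|2|0
3|0|0|1|3
3|2|2|0|3
2|1|2|2|2
2|1|3|0|3
2|1|0|0|3
t=9: 0|0|2|2|0
3|0|0|1|3
3|2|2|0|3
2|2|2|2|2
2|1|3|0|3
2|1|0|0|3
t=10: 0|0|2|2|0
3|0|0|1|3
3|2|2|0|3
2|3|2|2|2
2|1|3|0|3
2|1|0|0|3
t=11: 0|0|2|2|0
3|0|0|1|3
3|3|2|0|3
3|0|3|2|2
2|2|3|0|3
2|1|0|0|3
t=12: 0|0|2|2|0
3|0|0|1|3
3|3|2|0|3
3|1|3|2|2
2|2|3|0|3
2|1|0|0|3
t=13: 0|0|2|2|0
3|0|0|1|3
3|3|2|0|3
3|2|3|2|2
2|2|3|0|3
2|1|0|0|3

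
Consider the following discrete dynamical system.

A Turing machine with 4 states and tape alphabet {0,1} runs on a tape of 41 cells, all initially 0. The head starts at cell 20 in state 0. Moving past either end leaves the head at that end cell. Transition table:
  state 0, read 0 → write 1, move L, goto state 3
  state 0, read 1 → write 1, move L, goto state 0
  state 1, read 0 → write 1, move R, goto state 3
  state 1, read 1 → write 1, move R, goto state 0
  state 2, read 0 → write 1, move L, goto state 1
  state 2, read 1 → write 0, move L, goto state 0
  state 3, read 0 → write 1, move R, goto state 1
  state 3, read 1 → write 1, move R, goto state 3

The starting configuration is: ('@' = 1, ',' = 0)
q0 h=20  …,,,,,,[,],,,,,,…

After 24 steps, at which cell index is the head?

t=0: q0 h=20  …,,,,,,[,],,,,,,…
t=1: q3 h=19  …,,,,,,[,]@,,,,,…
t=2: q1 h=20  …,,,,,@[@],,,,,,…
t=3: q0 h=21  …,,,,@@[,],,,,,,…
t=4: q3 h=20  …,,,,,@[@]@,,,,,…
t=5: q3 h=21  …,,,,@@[@],,,,,,…
t=6: q3 h=22  …,,,@@@[,],,,,,,…
t=7: q1 h=23  …,,@@@@[,],,,,,,…
t=8: q3 h=24  …,@@@@@[,],,,,,,…
t=9: q1 h=25  …@@@@@@[,],,,,,,…
t=10: q3 h=26  …@@@@@@[,],,,,,,…
t=11: q1 h=27  …@@@@@@[,],,,,,,…
t=12: q3 h=28  …@@@@@@[,],,,,,,…
t=13: q1 h=29  …@@@@@@[,],,,,,,…
t=14: q3 h=30  …@@@@@@[,],,,,,,…
t=15: q1 h=31  …@@@@@@[,],,,,,,…
t=16: q3 h=32  …@@@@@@[,],,,,,,…
t=17: q1 h=33  …@@@@@@[,],,,,,,…
t=18: q3 h=34  …@@@@@@[,],,,,,,|
t=19: q1 h=35  …@@@@@@[,],,,,,|
t=20: q3 h=36  …@@@@@@[,],,,,|
t=21: q1 h=37  …@@@@@@[,],,,|
t=22: q3 h=38  …@@@@@@[,],,|
t=23: q1 h=39  …@@@@@@[,],|
t=24: q3 h=40  …@@@@@@[,]|

40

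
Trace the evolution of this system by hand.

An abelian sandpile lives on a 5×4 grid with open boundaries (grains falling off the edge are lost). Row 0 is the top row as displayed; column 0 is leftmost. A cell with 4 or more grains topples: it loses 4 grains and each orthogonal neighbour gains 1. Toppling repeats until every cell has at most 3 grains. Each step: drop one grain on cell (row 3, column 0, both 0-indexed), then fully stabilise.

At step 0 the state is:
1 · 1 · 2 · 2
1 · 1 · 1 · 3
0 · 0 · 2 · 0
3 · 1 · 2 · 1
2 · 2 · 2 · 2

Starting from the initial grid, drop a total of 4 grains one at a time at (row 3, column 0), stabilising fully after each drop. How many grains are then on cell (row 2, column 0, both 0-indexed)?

0) 1 · 1 · 2 · 2
1 · 1 · 1 · 3
0 · 0 · 2 · 0
3 · 1 · 2 · 1
2 · 2 · 2 · 2
1) 1 · 1 · 2 · 2
1 · 1 · 1 · 3
1 · 0 · 2 · 0
0 · 2 · 2 · 1
3 · 2 · 2 · 2
2) 1 · 1 · 2 · 2
1 · 1 · 1 · 3
1 · 0 · 2 · 0
1 · 2 · 2 · 1
3 · 2 · 2 · 2
3) 1 · 1 · 2 · 2
1 · 1 · 1 · 3
1 · 0 · 2 · 0
2 · 2 · 2 · 1
3 · 2 · 2 · 2
4) 1 · 1 · 2 · 2
1 · 1 · 1 · 3
1 · 0 · 2 · 0
3 · 2 · 2 · 1
3 · 2 · 2 · 2

1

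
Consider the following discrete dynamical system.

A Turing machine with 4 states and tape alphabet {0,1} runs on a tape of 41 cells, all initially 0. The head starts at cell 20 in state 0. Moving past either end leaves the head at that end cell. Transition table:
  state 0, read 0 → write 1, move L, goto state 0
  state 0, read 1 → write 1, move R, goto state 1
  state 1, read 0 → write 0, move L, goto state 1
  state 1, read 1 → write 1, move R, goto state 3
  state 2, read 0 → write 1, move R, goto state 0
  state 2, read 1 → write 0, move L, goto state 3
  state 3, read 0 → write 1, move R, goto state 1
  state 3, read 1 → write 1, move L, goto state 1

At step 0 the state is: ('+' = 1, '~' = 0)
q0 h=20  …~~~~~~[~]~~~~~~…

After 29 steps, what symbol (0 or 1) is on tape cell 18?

1

[0] q0 h=20  …~~~~~~[~]~~~~~~…
[1] q0 h=19  …~~~~~~[~]+~~~~~…
[2] q0 h=18  …~~~~~~[~]++~~~~…
[3] q0 h=17  …~~~~~~[~]+++~~~…
[4] q0 h=16  …~~~~~~[~]++++~~…
[5] q0 h=15  …~~~~~~[~]+++++~…
[6] q0 h=14  …~~~~~~[~]++++++…
[7] q0 h=13  …~~~~~~[~]++++++…
[8] q0 h=12  …~~~~~~[~]++++++…
[9] q0 h=11  …~~~~~~[~]++++++…
[10] q0 h=10  …~~~~~~[~]++++++…
[11] q0 h= 9  …~~~~~~[~]++++++…
[12] q0 h= 8  …~~~~~~[~]++++++…
[13] q0 h= 7  …~~~~~~[~]++++++…
[14] q0 h= 6  |~~~~~~[~]++++++…
[15] q0 h= 5  |~~~~~[~]++++++…
[16] q0 h= 4  |~~~~[~]++++++…
[17] q0 h= 3  |~~~[~]++++++…
[18] q0 h= 2  |~~[~]++++++…
[19] q0 h= 1  |~[~]++++++…
[20] q0 h= 0  |[~]++++++…
[21] q0 h= 0  |[+]++++++…
[22] q1 h= 1  |+[+]++++++…
[23] q3 h= 2  |++[+]++++++…
[24] q1 h= 1  |+[+]++++++…
[25] q3 h= 2  |++[+]++++++…
[26] q1 h= 1  |+[+]++++++…
[27] q3 h= 2  |++[+]++++++…
[28] q1 h= 1  |+[+]++++++…
[29] q3 h= 2  |++[+]++++++…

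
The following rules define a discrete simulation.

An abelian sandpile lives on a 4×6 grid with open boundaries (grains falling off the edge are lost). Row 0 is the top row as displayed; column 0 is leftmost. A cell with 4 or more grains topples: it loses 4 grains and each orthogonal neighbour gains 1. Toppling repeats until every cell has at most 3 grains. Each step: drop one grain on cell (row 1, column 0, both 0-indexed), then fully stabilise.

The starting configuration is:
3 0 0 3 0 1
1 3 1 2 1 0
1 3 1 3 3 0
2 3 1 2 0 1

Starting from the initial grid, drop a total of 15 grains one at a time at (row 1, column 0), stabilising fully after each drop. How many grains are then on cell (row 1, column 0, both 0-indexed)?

2

[0] 3 0 0 3 0 1
1 3 1 2 1 0
1 3 1 3 3 0
2 3 1 2 0 1
[1] 3 0 0 3 0 1
2 3 1 2 1 0
1 3 1 3 3 0
2 3 1 2 0 1
[2] 3 0 0 3 0 1
3 3 1 2 1 0
1 3 1 3 3 0
2 3 1 2 0 1
[3] 0 2 0 3 0 1
2 1 2 2 1 0
3 1 2 3 3 0
3 0 2 2 0 1
[4] 0 2 0 3 0 1
3 1 2 2 1 0
3 1 2 3 3 0
3 0 2 2 0 1
[5] 1 2 0 3 0 1
1 2 2 2 1 0
1 2 2 3 3 0
0 1 2 2 0 1
[6] 1 2 0 3 0 1
2 2 2 2 1 0
1 2 2 3 3 0
0 1 2 2 0 1
[7] 1 2 0 3 0 1
3 2 2 2 1 0
1 2 2 3 3 0
0 1 2 2 0 1
[8] 2 2 0 3 0 1
0 3 2 2 1 0
2 2 2 3 3 0
0 1 2 2 0 1
[9] 2 2 0 3 0 1
1 3 2 2 1 0
2 2 2 3 3 0
0 1 2 2 0 1
[10] 2 2 0 3 0 1
2 3 2 2 1 0
2 2 2 3 3 0
0 1 2 2 0 1
[11] 2 2 0 3 0 1
3 3 2 2 1 0
2 2 2 3 3 0
0 1 2 2 0 1
[12] 3 3 0 3 0 1
1 0 3 2 1 0
3 3 2 3 3 0
0 1 2 2 0 1
[13] 3 3 0 3 0 1
2 0 3 2 1 0
3 3 2 3 3 0
0 1 2 2 0 1
[14] 3 3 0 3 0 1
3 0 3 2 1 0
3 3 2 3 3 0
0 1 2 2 0 1
[15] 1 0 1 3 0 1
2 3 3 2 1 0
1 0 3 3 3 0
1 2 2 2 0 1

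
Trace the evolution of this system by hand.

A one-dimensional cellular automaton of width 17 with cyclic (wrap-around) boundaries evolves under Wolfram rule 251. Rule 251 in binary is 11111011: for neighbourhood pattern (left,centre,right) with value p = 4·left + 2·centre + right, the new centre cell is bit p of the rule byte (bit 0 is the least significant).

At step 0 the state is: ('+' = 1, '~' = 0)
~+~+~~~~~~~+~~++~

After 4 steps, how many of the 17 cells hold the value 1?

step 0: ~+~+~~~~~~~+~~++~
step 1: +~+~+++++++~+++++
step 2: ++~++++++++++++++
step 3: +++++++++++++++++
step 4: +++++++++++++++++

17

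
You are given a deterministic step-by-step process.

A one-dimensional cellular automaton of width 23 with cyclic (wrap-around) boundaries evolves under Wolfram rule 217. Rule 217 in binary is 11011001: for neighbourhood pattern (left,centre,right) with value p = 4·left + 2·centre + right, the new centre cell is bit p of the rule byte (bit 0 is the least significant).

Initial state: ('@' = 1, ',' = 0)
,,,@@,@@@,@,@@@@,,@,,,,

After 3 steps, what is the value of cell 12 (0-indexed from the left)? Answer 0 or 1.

[0] ,,,@@,@@@,@,@@@@,,@,,,,
[1] @@,@@,@@@,,,@@@@@,,@@@@
[2] @@,@@,@@@@@,@@@@@@,@@@@
[3] @@,@@,@@@@@,@@@@@@,@@@@

1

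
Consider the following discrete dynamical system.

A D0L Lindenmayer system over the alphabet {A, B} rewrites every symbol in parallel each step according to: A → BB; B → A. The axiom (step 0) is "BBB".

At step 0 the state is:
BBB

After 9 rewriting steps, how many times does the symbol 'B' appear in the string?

0) BBB
1) AAA
2) BBBBBB
3) AAAAAA
4) BBBBBBBBBBBB
5) AAAAAAAAAAAA
6) BBBBBBBBBBBBBBBBBBBBBBBB
7) AAAAAAAAAAAAAAAAAAAAAAAA
8) BBBBBBBBBBBBBBBBBBBBBBBBBBBBBBBBBBBBBBBBBBBBBBBB
9) AAAAAAAAAAAAAAAAAAAAAAAAAAAAAAAAAAAAAAAAAAAAAAAA

0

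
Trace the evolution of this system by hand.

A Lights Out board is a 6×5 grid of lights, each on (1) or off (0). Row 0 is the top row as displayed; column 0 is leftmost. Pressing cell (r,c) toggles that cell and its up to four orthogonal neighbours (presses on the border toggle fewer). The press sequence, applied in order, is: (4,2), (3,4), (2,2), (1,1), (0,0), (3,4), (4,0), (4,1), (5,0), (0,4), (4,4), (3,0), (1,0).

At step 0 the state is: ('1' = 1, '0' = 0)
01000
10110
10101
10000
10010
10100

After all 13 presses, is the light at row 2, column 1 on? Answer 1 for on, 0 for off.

step 0: 01000
10110
10101
10000
10010
10100
step 1: 01000
10110
10101
10100
11100
10000
step 2: 01000
10110
10100
10111
11101
10000
step 3: 01000
10010
11010
10011
11101
10000
step 4: 00000
01110
10010
10011
11101
10000
step 5: 11000
11110
10010
10011
11101
10000
step 6: 11000
11110
10011
10000
11100
10000
step 7: 11000
11110
10011
00000
00100
00000
step 8: 11000
11110
10011
01000
11000
01000
step 9: 11000
11110
10011
01000
01000
10000
step 10: 11011
11111
10011
01000
01000
10000
step 11: 11011
11111
10011
01001
01011
10001
step 12: 11011
11111
00011
10001
11011
10001
step 13: 01011
00111
10011
10001
11011
10001

0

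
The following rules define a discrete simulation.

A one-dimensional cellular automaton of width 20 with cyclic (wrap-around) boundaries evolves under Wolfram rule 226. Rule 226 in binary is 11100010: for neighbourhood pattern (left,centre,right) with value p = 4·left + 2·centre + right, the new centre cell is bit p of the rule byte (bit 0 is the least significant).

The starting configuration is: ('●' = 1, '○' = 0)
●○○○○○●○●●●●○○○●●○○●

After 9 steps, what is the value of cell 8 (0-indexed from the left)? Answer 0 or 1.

0

gen 0: ●○○○○○●○●●●●○○○●●○○●
gen 1: ●○○○○●○●○●●●○○●○●○●○
gen 2: ○○○○●○●○●○●●○●○●○●○●
gen 3: ○○○●○●○●○●○●●○●○●○●○
gen 4: ○○●○●○●○●○●○●●○●○●○○
gen 5: ○●○●○●○●○●○●○●●○●○○○
gen 6: ●○●○●○●○●○●○●○●●○○○○
gen 7: ○●○●○●○●○●○●○●○●○○○●
gen 8: ●○●○●○●○●○●○●○●○○○●○
gen 9: ○●○●○●○●○●○●○●○○○●○●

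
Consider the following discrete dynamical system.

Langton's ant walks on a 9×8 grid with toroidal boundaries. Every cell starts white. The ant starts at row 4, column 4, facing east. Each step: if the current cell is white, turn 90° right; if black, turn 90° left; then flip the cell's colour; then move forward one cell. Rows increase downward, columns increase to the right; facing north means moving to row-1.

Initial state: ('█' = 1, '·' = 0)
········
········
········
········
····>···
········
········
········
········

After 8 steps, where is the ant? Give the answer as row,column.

4,4

k=0  ········
········
········
········
····>···
········
········
········
········
k=1  ········
········
········
········
····█···
····v···
········
········
········
k=2  ········
········
········
········
····█···
···<█···
········
········
········
k=3  ········
········
········
········
···^█···
···██···
········
········
········
k=4  ········
········
········
········
···█>···
···██···
········
········
········
k=5  ········
········
········
····^···
···█····
···██···
········
········
········
k=6  ········
········
········
····█>··
···█····
···██···
········
········
········
k=7  ········
········
········
····██··
···█·v··
···██···
········
········
········
k=8  ········
········
········
····██··
···█<█··
···██···
········
········
········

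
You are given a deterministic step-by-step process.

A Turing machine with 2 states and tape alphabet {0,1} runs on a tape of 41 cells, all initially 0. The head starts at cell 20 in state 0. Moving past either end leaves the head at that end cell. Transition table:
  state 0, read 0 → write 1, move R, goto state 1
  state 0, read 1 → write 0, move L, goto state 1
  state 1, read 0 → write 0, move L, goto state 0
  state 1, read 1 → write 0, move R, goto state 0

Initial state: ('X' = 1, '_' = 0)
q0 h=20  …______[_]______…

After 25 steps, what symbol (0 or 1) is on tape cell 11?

0

[0] q0 h=20  …______[_]______…
[1] q1 h=21  …_____X[_]______…
[2] q0 h=20  …______[X]______…
[3] q1 h=19  …______[_]______…
[4] q0 h=18  …______[_]______…
[5] q1 h=19  …_____X[_]______…
[6] q0 h=18  …______[X]______…
[7] q1 h=17  …______[_]______…
[8] q0 h=16  …______[_]______…
[9] q1 h=17  …_____X[_]______…
[10] q0 h=16  …______[X]______…
[11] q1 h=15  …______[_]______…
[12] q0 h=14  …______[_]______…
[13] q1 h=15  …_____X[_]______…
[14] q0 h=14  …______[X]______…
[15] q1 h=13  …______[_]______…
[16] q0 h=12  …______[_]______…
[17] q1 h=13  …_____X[_]______…
[18] q0 h=12  …______[X]______…
[19] q1 h=11  …______[_]______…
[20] q0 h=10  …______[_]______…
[21] q1 h=11  …_____X[_]______…
[22] q0 h=10  …______[X]______…
[23] q1 h= 9  …______[_]______…
[24] q0 h= 8  …______[_]______…
[25] q1 h= 9  …_____X[_]______…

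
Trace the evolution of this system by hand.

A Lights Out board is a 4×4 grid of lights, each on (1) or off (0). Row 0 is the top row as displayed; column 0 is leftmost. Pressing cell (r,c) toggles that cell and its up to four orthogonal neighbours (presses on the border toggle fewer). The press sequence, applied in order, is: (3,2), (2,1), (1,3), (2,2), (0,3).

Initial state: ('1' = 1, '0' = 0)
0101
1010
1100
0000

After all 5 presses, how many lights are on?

9

gen 0: 0101
1010
1100
0000
gen 1: 0101
1010
1110
0111
gen 2: 0101
1110
0000
0011
gen 3: 0100
1101
0001
0011
gen 4: 0100
1111
0110
0001
gen 5: 0111
1110
0110
0001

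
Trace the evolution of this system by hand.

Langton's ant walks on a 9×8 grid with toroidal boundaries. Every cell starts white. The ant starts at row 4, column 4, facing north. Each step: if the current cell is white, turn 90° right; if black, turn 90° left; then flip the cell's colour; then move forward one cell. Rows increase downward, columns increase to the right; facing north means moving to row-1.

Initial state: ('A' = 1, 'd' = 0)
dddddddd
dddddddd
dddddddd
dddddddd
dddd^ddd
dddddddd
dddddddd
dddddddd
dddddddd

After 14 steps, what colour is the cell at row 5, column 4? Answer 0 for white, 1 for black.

k=0  dddddddd
dddddddd
dddddddd
dddddddd
dddd^ddd
dddddddd
dddddddd
dddddddd
dddddddd
k=1  dddddddd
dddddddd
dddddddd
dddddddd
ddddA>dd
dddddddd
dddddddd
dddddddd
dddddddd
k=2  dddddddd
dddddddd
dddddddd
dddddddd
ddddAAdd
dddddvdd
dddddddd
dddddddd
dddddddd
k=3  dddddddd
dddddddd
dddddddd
dddddddd
ddddAAdd
dddd<Add
dddddddd
dddddddd
dddddddd
k=4  dddddddd
dddddddd
dddddddd
dddddddd
dddd^Add
ddddAAdd
dddddddd
dddddddd
dddddddd
k=5  dddddddd
dddddddd
dddddddd
dddddddd
ddd<dAdd
ddddAAdd
dddddddd
dddddddd
dddddddd
k=6  dddddddd
dddddddd
dddddddd
ddd^dddd
dddAdAdd
ddddAAdd
dddddddd
dddddddd
dddddddd
k=7  dddddddd
dddddddd
dddddddd
dddA>ddd
dddAdAdd
ddddAAdd
dddddddd
dddddddd
dddddddd
k=8  dddddddd
dddddddd
dddddddd
dddAAddd
dddAvAdd
ddddAAdd
dddddddd
dddddddd
dddddddd
k=9  dddddddd
dddddddd
dddddddd
dddAAddd
ddd<AAdd
ddddAAdd
dddddddd
dddddddd
dddddddd
k=10  dddddddd
dddddddd
dddddddd
dddAAddd
ddddAAdd
dddvAAdd
dddddddd
dddddddd
dddddddd
k=11  dddddddd
dddddddd
dddddddd
dddAAddd
ddddAAdd
dd<AAAdd
dddddddd
dddddddd
dddddddd
k=12  dddddddd
dddddddd
dddddddd
dddAAddd
dd^dAAdd
ddAAAAdd
dddddddd
dddddddd
dddddddd
k=13  dddddddd
dddddddd
dddddddd
dddAAddd
ddA>AAdd
ddAAAAdd
dddddddd
dddddddd
dddddddd
k=14  dddddddd
dddddddd
dddddddd
dddAAddd
ddAAAAdd
ddAvAAdd
dddddddd
dddddddd
dddddddd

1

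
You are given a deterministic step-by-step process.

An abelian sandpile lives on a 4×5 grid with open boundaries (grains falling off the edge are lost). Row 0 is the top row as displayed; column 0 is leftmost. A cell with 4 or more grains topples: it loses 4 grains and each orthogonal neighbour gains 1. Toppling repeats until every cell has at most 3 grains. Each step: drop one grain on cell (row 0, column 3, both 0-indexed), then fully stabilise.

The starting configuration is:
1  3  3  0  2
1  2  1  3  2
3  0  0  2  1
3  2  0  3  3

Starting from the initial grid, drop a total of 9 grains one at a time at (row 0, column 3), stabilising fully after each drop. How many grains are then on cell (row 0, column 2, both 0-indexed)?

step 0: 1  3  3  0  2
1  2  1  3  2
3  0  0  2  1
3  2  0  3  3
step 1: 1  3  3  1  2
1  2  1  3  2
3  0  0  2  1
3  2  0  3  3
step 2: 1  3  3  2  2
1  2  1  3  2
3  0  0  2  1
3  2  0  3  3
step 3: 1  3  3  3  2
1  2  1  3  2
3  0  0  2  1
3  2  0  3  3
step 4: 2  0  1  2  3
1  3  3  0  3
3  0  0  3  1
3  2  0  3  3
step 5: 2  0  1  3  3
1  3  3  0  3
3  0  0  3  1
3  2  0  3  3
step 6: 2  0  2  1  1
1  3  3  2  0
3  0  0  3  2
3  2  0  3  3
step 7: 2  0  2  2  1
1  3  3  2  0
3  0  0  3  2
3  2  0  3  3
step 8: 2  0  2  3  1
1  3  3  2  0
3  0  0  3  2
3  2  0  3  3
step 9: 2  0  3  0  2
1  3  3  3  0
3  0  0  3  2
3  2  0  3  3

3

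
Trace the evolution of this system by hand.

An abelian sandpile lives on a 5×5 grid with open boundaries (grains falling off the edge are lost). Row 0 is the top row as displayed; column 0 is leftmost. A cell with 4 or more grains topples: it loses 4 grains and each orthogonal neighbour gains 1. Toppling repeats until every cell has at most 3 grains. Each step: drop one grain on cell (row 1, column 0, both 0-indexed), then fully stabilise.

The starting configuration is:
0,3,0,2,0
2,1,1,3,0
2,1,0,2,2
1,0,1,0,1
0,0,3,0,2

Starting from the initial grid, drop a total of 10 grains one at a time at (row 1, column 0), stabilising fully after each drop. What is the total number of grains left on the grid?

30

k=0  0,3,0,2,0
2,1,1,3,0
2,1,0,2,2
1,0,1,0,1
0,0,3,0,2
k=1  0,3,0,2,0
3,1,1,3,0
2,1,0,2,2
1,0,1,0,1
0,0,3,0,2
k=2  1,3,0,2,0
0,2,1,3,0
3,1,0,2,2
1,0,1,0,1
0,0,3,0,2
k=3  1,3,0,2,0
1,2,1,3,0
3,1,0,2,2
1,0,1,0,1
0,0,3,0,2
k=4  1,3,0,2,0
2,2,1,3,0
3,1,0,2,2
1,0,1,0,1
0,0,3,0,2
k=5  1,3,0,2,0
3,2,1,3,0
3,1,0,2,2
1,0,1,0,1
0,0,3,0,2
k=6  2,3,0,2,0
1,3,1,3,0
0,2,0,2,2
2,0,1,0,1
0,0,3,0,2
k=7  2,3,0,2,0
2,3,1,3,0
0,2,0,2,2
2,0,1,0,1
0,0,3,0,2
k=8  2,3,0,2,0
3,3,1,3,0
0,2,0,2,2
2,0,1,0,1
0,0,3,0,2
k=9  0,1,1,2,0
2,1,2,3,0
1,3,0,2,2
2,0,1,0,1
0,0,3,0,2
k=10  0,1,1,2,0
3,1,2,3,0
1,3,0,2,2
2,0,1,0,1
0,0,3,0,2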